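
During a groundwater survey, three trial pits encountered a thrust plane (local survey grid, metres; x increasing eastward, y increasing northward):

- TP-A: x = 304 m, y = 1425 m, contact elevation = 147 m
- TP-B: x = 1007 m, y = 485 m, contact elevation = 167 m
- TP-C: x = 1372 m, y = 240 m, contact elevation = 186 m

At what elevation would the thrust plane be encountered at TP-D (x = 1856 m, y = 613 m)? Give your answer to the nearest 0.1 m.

Let the plane be z = a·x + b·y + c.
TP-B−TP-A: 703a − 940b = 20;  TP-C−TP-A: 1068a − 1185b = 39.
Solving gives a = 0.075849, b = 0.035449.
Then c = 147 − a·304 − b·1425 = 73.43.
At (1856, 613): z = 140.8 + 21.7 + 73.43 = 235.9 m.

235.9 m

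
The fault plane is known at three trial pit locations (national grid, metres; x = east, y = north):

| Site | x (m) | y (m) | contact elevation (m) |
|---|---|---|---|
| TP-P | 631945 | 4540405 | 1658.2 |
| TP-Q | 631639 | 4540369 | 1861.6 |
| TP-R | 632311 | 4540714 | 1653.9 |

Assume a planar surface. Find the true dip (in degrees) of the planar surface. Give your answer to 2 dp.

49.81°

Two edge vectors: TP-P→TP-Q = (-306, -36, 203.4), TP-P→TP-R = (366, 309, -4.3).
Normal n = (TP-P→TP-Q) × (TP-P→TP-R) = (-62695.8, 73128.6, -81378).
So ∂z/∂x = −n_x/n_z = −0.77043 and ∂z/∂y = −n_y/n_z = 0.89863.
Gradient magnitude |∇z| = √(a² + b²) = √(0.59356 + 0.80753) = 1.18368.
True dip = arctan(1.18368) = 49.81°, dipping toward SE (azimuth ≈ 139°).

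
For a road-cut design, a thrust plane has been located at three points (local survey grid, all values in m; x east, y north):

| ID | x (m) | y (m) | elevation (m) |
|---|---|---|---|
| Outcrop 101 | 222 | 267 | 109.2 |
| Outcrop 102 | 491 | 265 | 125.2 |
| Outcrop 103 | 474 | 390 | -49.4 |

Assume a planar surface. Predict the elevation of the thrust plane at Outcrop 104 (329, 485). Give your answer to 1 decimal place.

Let the plane be z = a·x + b·y + c.
Outcrop 102−Outcrop 101: 269a − 2b = 16;  Outcrop 103−Outcrop 101: 252a + 123b = −158.6.
Solving gives a = 0.04914, b = −1.39012.
Then c = 109.2 − a·222 − b·267 = 469.45.
At (329, 485): z = 16.2 − 674.2 + 469.45 = -188.6 m.

-188.6 m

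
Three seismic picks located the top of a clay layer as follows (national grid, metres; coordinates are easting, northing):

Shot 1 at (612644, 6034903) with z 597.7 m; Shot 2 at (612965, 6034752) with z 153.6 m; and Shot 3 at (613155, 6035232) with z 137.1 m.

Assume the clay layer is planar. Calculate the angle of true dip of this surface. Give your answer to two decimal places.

51.49°

Let the plane be z = a·easting + b·northing + c.
Shot 2−Shot 1: 321a − 151b = −444.1;  Shot 3−Shot 1: 511a + 329b = −460.6.
Solving gives a = −1.17995, b = 0.43269.
Gradient magnitude |∇z| = √(a² + b²) = √(1.39228 + 0.18722) = 1.25678.
True dip = arctan(1.25678) = 51.49°, dipping toward ESE (azimuth ≈ 110°).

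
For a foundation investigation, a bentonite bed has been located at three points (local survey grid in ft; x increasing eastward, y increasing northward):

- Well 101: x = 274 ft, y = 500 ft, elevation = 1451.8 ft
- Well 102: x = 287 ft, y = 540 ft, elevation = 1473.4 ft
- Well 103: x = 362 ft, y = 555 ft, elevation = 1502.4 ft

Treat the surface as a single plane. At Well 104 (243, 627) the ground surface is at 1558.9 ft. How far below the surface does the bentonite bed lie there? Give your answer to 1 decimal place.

60.1 ft

Two edge vectors: Well 101→Well 102 = (13, 40, 21.6), Well 101→Well 103 = (88, 55, 50.6).
Normal n = (Well 101→Well 102) × (Well 101→Well 103) = (836, 1243, -2805).
So ∂z/∂x = −n_x/n_z = 0.29804 and ∂z/∂y = −n_y/n_z = 0.44314.
Intercept c from Well 101: 1451.8 − 81.66 − 221.57 = 1148.57.
At (243, 627): z_contact = 72.42 + 277.85 + 1148.57 = 1498.84 ft.
Depth below ground = 1558.9 − 1498.84 = 60.1 ft.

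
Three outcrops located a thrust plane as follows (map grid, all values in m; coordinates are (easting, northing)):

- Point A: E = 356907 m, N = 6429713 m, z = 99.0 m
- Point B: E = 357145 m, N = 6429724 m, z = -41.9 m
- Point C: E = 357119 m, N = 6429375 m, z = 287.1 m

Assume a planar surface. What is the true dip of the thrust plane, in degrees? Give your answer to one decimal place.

Two edge vectors: Point A→Point B = (238, 11, -140.9), Point A→Point C = (212, -338, 188.1).
Normal n = (Point A→Point B) × (Point A→Point C) = (-45555.1, -74638.6, -82776).
So ∂z/∂E = −n_x/n_z = −0.55034 and ∂z/∂N = −n_y/n_z = −0.90169.
Gradient magnitude |∇z| = √(a² + b²) = √(0.30288 + 0.81305) = 1.05637.
True dip = arctan(1.05637) = 46.6°, dipping toward NNE (azimuth ≈ 031°).

46.6°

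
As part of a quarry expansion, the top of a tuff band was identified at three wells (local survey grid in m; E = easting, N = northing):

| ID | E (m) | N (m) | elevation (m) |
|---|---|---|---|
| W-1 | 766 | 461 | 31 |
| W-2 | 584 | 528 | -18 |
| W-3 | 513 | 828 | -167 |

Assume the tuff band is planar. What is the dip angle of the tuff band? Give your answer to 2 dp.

Two edge vectors: W-1→W-2 = (-182, 67, -49), W-1→W-3 = (-253, 367, -198).
Normal n = (W-1→W-2) × (W-1→W-3) = (4717, -23639, -49843).
So ∂z/∂E = −n_x/n_z = 0.09464 and ∂z/∂N = −n_y/n_z = −0.47427.
Gradient magnitude |∇z| = √(a² + b²) = √(0.00896 + 0.22493) = 0.48362.
True dip = arctan(0.48362) = 25.81°, dipping toward NNW (azimuth ≈ 349°).

25.81°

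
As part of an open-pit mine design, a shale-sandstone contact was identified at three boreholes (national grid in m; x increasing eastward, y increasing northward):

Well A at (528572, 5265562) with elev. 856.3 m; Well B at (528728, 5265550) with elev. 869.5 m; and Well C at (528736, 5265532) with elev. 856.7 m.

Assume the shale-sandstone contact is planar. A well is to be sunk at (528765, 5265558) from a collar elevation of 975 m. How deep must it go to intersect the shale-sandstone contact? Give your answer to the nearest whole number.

Two edge vectors: Well A→Well B = (156, -12, 13.2), Well A→Well C = (164, -30, 0.4).
Normal n = (Well A→Well B) × (Well A→Well C) = (391.2, 2102.4, -2712).
So ∂z/∂x = −n_x/n_z = 0.14424779 and ∂z/∂y = −n_y/n_z = 0.77522124.
Intercept c from Well A: 856.3 − 76245.34 − 4081975.50 = −4157364.54.
At (528765, 5265558): z_contact = 76273.2 + 4081972.4 − 4157364.54 = 881.0 m.
Depth below ground = 975 − 881.0 = 94 m.

94 m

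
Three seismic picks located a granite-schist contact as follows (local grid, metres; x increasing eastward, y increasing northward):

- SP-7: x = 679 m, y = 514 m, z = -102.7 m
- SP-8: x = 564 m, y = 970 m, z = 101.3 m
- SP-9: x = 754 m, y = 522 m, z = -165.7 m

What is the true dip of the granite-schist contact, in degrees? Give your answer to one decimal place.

Two edge vectors: SP-7→SP-8 = (-115, 456, 204), SP-7→SP-9 = (75, 8, -63).
Normal n = (SP-7→SP-8) × (SP-7→SP-9) = (-30360, 8055, -35120).
So ∂z/∂x = −n_x/n_z = −0.86446 and ∂z/∂y = −n_y/n_z = 0.22936.
Gradient magnitude |∇z| = √(a² + b²) = √(0.74730 + 0.05260) = 0.89437.
True dip = arctan(0.89437) = 41.8°, dipping toward ESE (azimuth ≈ 105°).

41.8°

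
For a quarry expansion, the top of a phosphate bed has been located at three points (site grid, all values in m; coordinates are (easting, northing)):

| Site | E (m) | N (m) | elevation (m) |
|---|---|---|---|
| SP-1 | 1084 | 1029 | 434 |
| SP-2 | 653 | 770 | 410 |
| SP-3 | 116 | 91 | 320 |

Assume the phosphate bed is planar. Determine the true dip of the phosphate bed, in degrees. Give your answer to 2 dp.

Let the plane be z = a·E + b·N + c.
SP-2−SP-1: −431a − 259b = −24;  SP-3−SP-1: −968a − 938b = −114.
Solving gives a = −0.04567, b = 0.16867.
Gradient magnitude |∇z| = √(a² + b²) = √(0.00209 + 0.02845) = 0.17474.
True dip = arctan(0.17474) = 9.91°, dipping toward SSE (azimuth ≈ 165°).

9.91°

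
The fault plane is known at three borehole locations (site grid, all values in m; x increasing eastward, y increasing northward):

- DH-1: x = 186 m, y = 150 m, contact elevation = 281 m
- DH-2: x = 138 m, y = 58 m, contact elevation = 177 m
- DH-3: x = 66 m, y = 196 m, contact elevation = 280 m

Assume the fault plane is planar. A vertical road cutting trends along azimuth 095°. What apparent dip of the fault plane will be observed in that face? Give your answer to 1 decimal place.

15.9°

Let the plane be z = a·x + b·y + c.
DH-2−DH-1: −48a − 92b = −104;  DH-3−DH-1: −120a + 46b = −1.
Solving gives a = 0.36806, b = 0.93841.
Unit vector along 095° is (sin 95°, cos 95°) = (0.9962, -0.0872).
Slope in that direction = a·(0.9962) + b·(-0.0872) = 0.28487.
Apparent dip = arctan|0.28487| = 15.9° (true dip is 45.2°, so apparent ≤ true as expected).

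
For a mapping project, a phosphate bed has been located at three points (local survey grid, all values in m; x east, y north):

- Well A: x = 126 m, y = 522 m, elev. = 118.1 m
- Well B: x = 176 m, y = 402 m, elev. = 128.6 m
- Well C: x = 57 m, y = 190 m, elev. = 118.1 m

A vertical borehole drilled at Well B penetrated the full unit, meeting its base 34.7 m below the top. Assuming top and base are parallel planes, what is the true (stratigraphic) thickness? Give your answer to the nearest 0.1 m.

Let the plane be z = a·x + b·y + c.
Well B−Well A: 50a − 120b = 10.5;  Well C−Well A: −69a − 332b = 0.
Solving gives a = 0.14011, b = −0.02912.
|∇z| = √(a²+b²) = 0.14311, so dip δ = arctan(0.14311) = 8.14°.
True thickness = vertical thickness × cos δ = 34.7 × cos 8.14° = 34.4 m.

34.4 m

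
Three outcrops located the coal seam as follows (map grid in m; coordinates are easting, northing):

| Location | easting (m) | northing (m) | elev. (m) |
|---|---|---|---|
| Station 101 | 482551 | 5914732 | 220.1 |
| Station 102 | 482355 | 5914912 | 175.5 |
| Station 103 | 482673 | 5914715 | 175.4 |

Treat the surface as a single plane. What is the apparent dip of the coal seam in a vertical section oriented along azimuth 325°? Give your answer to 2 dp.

19.47°

Two edge vectors: Station 101→Station 102 = (-196, 180, -44.6), Station 101→Station 103 = (122, -17, -44.7).
Normal n = (Station 101→Station 102) × (Station 101→Station 103) = (-8804.2, -14202.4, -18628).
So ∂z/∂easting = −n_x/n_z = −0.47263 and ∂z/∂northing = −n_y/n_z = −0.76242.
Unit vector along 325° is (sin 325°, cos 325°) = (-0.5736, 0.8192).
Slope in that direction = a·(-0.5736) + b·(0.8192) = −0.35345.
Apparent dip = arctan|0.35345| = 19.47° (true dip is 41.9°, so apparent ≤ true as expected).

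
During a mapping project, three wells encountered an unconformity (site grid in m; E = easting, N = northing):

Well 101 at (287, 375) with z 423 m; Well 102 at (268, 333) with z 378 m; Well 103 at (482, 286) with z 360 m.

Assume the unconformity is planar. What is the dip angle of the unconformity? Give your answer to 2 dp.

45.53°

Let the plane be z = a·E + b·N + c.
Well 102−Well 101: −19a − 42b = −45;  Well 103−Well 101: 195a − 89b = −63.
Solving gives a = 0.13754, b = 1.00921.
Gradient magnitude |∇z| = √(a² + b²) = √(0.01892 + 1.01850) = 1.01854.
True dip = arctan(1.01854) = 45.53°, dipping toward S (azimuth ≈ 188°).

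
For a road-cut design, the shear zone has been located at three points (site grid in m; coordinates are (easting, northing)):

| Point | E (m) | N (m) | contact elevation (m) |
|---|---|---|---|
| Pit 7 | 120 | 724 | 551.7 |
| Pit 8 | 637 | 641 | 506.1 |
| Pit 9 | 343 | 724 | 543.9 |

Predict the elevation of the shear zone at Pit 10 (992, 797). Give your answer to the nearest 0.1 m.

545.4 m

Let the plane be z = a·E + b·N + c.
Pit 8−Pit 7: 517a − 83b = −45.6;  Pit 9−Pit 7: 223a + 0b = −7.8.
Solving gives a = −0.03498, b = 0.33153.
Then c = 551.7 − a·120 − b·724 = 315.87.
At (992, 797): z = −34.7 + 264.2 + 315.87 = 545.4 m.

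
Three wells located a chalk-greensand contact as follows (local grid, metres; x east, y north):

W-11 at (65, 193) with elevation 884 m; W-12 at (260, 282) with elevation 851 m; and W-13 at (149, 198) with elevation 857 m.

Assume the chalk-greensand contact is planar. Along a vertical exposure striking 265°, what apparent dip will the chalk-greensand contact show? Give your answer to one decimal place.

17.2°

Two edge vectors: W-11→W-12 = (195, 89, -33), W-11→W-13 = (84, 5, -27).
Normal n = (W-11→W-12) × (W-11→W-13) = (-2238, 2493, -6501).
So ∂z/∂x = −n_x/n_z = −0.34425 and ∂z/∂y = −n_y/n_z = 0.38348.
Unit vector along 265° is (sin 265°, cos 265°) = (-0.9962, -0.0872).
Slope in that direction = a·(-0.9962) + b·(-0.0872) = 0.30952.
Apparent dip = arctan|0.30952| = 17.2° (true dip is 27.3°, so apparent ≤ true as expected).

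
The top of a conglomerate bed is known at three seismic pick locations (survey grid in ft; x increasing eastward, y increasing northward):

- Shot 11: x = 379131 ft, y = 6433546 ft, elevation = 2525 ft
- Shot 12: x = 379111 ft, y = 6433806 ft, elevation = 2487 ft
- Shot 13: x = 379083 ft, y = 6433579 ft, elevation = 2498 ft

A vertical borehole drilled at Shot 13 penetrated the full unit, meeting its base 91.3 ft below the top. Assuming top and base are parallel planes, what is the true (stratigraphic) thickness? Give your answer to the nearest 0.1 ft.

81.7 ft

Two edge vectors: Shot 11→Shot 12 = (-20, 260, -38), Shot 11→Shot 13 = (-48, 33, -27).
Normal n = (Shot 11→Shot 12) × (Shot 11→Shot 13) = (-5766, 1284, 11820).
So ∂z/∂x = −n_x/n_z = 0.48782 and ∂z/∂y = −n_y/n_z = −0.10863.
|∇z| = √(a²+b²) = 0.49977, so dip δ = arctan(0.49977) = 26.55°.
True thickness = vertical thickness × cos δ = 91.3 × cos 26.55° = 81.7 ft.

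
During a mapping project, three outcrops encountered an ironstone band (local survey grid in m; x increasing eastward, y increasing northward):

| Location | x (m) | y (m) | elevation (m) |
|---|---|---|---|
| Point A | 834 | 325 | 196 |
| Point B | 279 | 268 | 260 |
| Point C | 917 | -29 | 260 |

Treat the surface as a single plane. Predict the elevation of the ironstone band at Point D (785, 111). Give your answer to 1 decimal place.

244.1 m

Two edge vectors: Point A→Point B = (-555, -57, 64), Point A→Point C = (83, -354, 64).
Normal n = (Point A→Point B) × (Point A→Point C) = (19008, 40832, 201201).
So ∂z/∂x = −n_x/n_z = −0.09447 and ∂z/∂y = −n_y/n_z = −0.20294.
Intercept c from Point A: 196 + 78.79 + 65.96 = 340.75.
At (785, 111): z = −74.2 − 22.5 + 340.75 = 244.1 m.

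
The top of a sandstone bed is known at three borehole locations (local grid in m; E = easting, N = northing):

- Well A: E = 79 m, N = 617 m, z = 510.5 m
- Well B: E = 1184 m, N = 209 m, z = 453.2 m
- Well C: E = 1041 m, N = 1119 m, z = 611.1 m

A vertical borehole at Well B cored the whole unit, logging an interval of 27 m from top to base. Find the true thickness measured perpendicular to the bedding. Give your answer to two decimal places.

Two edge vectors: Well A→Well B = (1105, -408, -57.3), Well A→Well C = (962, 502, 100.6).
Normal n = (Well A→Well B) × (Well A→Well C) = (-12280.2, -166285.6, 947206).
So ∂z/∂E = −n_x/n_z = 0.01296 and ∂z/∂N = −n_y/n_z = 0.17555.
|∇z| = √(a²+b²) = 0.17603, so dip δ = arctan(0.17603) = 9.98°.
True thickness = vertical thickness × cos δ = 27 × cos 9.98° = 26.59 m.

26.59 m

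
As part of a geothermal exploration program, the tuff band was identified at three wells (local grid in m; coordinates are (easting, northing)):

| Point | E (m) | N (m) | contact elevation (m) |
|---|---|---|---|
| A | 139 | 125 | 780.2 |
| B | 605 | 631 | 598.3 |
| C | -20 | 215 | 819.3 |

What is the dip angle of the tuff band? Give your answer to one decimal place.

17.1°

Two edge vectors: A→B = (466, 506, -181.9), A→C = (-159, 90, 39.1).
Normal n = (A→B) × (A→C) = (36155.6, 10701.5, 122394).
So ∂z/∂E = −n_x/n_z = −0.29540 and ∂z/∂N = −n_y/n_z = −0.08743.
Gradient magnitude |∇z| = √(a² + b²) = √(0.08726 + 0.00764) = 0.30807.
True dip = arctan(0.30807) = 17.1°, dipping toward ENE (azimuth ≈ 074°).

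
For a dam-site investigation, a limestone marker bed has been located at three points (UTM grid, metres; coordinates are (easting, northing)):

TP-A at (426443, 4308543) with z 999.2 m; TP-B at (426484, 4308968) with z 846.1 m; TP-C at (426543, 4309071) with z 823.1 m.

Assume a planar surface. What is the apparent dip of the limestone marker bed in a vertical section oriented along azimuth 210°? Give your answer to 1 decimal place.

10.9°

Two edge vectors: TP-A→TP-B = (41, 425, -153.1), TP-A→TP-C = (100, 528, -176.1).
Normal n = (TP-A→TP-B) × (TP-A→TP-C) = (5994.3, -8089.9, -20852).
So ∂z/∂E = −n_x/n_z = 0.28747 and ∂z/∂N = −n_y/n_z = −0.38797.
Unit vector along 210° is (sin 210°, cos 210°) = (-0.5000, -0.8660).
Slope in that direction = a·(-0.5000) + b·(-0.8660) = 0.19226.
Apparent dip = arctan|0.19226| = 10.9° (true dip is 25.8°, so apparent ≤ true as expected).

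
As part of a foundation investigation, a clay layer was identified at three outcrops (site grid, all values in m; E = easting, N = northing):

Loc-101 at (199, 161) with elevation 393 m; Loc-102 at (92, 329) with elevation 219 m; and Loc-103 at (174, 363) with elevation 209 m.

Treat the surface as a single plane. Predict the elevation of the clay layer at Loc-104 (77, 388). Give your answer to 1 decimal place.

Let the plane be z = a·E + b·N + c.
Loc-102−Loc-101: −107a + 168b = −174;  Loc-103−Loc-101: −25a + 202b = −184.
Solving gives a = 0.24325, b = −0.88079.
Then c = 393 − a·199 − b·161 = 486.40.
At (77, 388): z = 18.7 − 341.7 + 486.40 = 163.4 m.

163.4 m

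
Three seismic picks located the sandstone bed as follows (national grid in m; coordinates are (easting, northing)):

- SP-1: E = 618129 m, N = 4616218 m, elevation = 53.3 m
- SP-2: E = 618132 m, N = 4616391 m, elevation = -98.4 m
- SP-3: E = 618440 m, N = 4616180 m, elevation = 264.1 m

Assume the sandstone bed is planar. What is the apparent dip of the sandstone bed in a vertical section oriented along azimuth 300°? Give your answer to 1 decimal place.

Two edge vectors: SP-1→SP-2 = (3, 173, -151.7), SP-1→SP-3 = (311, -38, 210.8).
Normal n = (SP-1→SP-2) × (SP-1→SP-3) = (30703.8, -47811.1, -53917).
So ∂z/∂E = −n_x/n_z = 0.56946 and ∂z/∂N = −n_y/n_z = −0.88675.
Unit vector along 300° is (sin 300°, cos 300°) = (-0.8660, 0.5000).
Slope in that direction = a·(-0.8660) + b·(0.5000) = −0.93655.
Apparent dip = arctan|0.93655| = 43.1° (true dip is 46.5°, so apparent ≤ true as expected).

43.1°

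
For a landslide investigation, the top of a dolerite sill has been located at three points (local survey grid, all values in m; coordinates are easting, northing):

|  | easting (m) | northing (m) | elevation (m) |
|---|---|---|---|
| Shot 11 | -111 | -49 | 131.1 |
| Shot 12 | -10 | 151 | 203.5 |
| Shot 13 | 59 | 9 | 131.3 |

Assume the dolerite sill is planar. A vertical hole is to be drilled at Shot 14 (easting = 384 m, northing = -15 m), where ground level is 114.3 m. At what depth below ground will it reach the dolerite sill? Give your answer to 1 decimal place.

Two edge vectors: Shot 11→Shot 12 = (101, 200, 72.4), Shot 11→Shot 13 = (170, 58, 0.2).
Normal n = (Shot 11→Shot 12) × (Shot 11→Shot 13) = (-4159.2, 12287.8, -28142).
So ∂z/∂easting = −n_x/n_z = −0.14779 and ∂z/∂northing = −n_y/n_z = 0.43664.
Intercept c from Shot 11: 131.1 − 16.41 + 21.40 = 136.09.
At (384, -15): z_contact = −56.75 − 6.55 + 136.09 = 72.79 m.
Depth below ground = 114.3 − 72.79 = 41.5 m.

41.5 m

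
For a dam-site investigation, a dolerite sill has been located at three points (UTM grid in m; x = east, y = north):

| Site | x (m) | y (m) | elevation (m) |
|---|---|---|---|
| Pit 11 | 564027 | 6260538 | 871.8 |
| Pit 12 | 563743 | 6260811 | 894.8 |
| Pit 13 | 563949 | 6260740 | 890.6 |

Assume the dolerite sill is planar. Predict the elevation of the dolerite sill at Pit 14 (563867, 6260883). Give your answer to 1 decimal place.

903.5 m

Let the plane be z = a·x + b·y + c.
Pit 12−Pit 11: −284a + 273b = 23;  Pit 13−Pit 11: −78a + 202b = 18.8.
Solving gives a = 0.013483395, b = 0.098275766.
Then c = 871.8 − a·564027 − b·6260538 = −621992.37.
At (563867, 6260883): z = 7602.8 + 615293.1 − 621992.37 = 903.5 m.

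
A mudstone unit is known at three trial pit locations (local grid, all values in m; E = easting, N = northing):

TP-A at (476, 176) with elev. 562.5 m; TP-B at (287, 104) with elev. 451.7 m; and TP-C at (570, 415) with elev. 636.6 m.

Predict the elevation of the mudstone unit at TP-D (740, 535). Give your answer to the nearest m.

Two edge vectors: TP-A→TP-B = (-189, -72, -110.8), TP-A→TP-C = (94, 239, 74.1).
Normal n = (TP-A→TP-B) × (TP-A→TP-C) = (21146, 3589.7, -38403).
So ∂z/∂E = −n_x/n_z = 0.55063 and ∂z/∂N = −n_y/n_z = 0.09347.
Intercept c from TP-A: 562.5 − 262.10 − 16.45 = 283.95.
At (740, 535): z = 407.5 + 50.0 + 283.95 = 741.4 m.

741 m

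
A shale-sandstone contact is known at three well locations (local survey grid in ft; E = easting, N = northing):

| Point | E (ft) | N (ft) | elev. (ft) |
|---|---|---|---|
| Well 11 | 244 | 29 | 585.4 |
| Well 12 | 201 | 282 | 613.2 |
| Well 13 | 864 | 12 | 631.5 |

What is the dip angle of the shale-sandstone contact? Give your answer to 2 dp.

8.28°

Let the plane be z = a·E + b·N + c.
Well 12−Well 11: −43a + 253b = 27.8;  Well 13−Well 11: 620a − 17b = 46.1.
Solving gives a = 0.07773, b = 0.12309.
Gradient magnitude |∇z| = √(a² + b²) = √(0.00604 + 0.01515) = 0.14558.
True dip = arctan(0.14558) = 8.28°, dipping toward SSW (azimuth ≈ 212°).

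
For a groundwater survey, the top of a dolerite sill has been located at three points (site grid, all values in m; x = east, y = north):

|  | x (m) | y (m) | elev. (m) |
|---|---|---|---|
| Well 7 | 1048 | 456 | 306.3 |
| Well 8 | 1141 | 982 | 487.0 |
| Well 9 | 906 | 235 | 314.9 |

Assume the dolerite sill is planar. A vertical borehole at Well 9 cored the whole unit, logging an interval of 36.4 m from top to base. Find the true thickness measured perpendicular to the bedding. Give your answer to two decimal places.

26.32 m

Two edge vectors: Well 7→Well 8 = (93, 526, 180.7), Well 7→Well 9 = (-142, -221, 8.6).
Normal n = (Well 7→Well 8) × (Well 7→Well 9) = (44458.3, -26459.2, 54139).
So ∂z/∂x = −n_x/n_z = −0.82119 and ∂z/∂y = −n_y/n_z = 0.48873.
|∇z| = √(a²+b²) = 0.95562, so dip δ = arctan(0.95562) = 43.70°.
True thickness = vertical thickness × cos δ = 36.4 × cos 43.70° = 26.32 m.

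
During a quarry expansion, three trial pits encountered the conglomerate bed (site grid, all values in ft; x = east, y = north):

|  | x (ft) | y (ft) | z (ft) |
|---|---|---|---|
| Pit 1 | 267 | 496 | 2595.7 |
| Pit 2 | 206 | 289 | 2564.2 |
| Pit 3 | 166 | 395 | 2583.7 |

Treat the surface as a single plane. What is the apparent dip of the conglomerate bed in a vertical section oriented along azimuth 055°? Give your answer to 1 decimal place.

3.2°

Let the plane be z = a·x + b·y + c.
Pit 2−Pit 1: −61a − 207b = −31.5;  Pit 3−Pit 1: −101a − 101b = −12.
Solving gives a = −0.04730, b = 0.16611.
Unit vector along 055° is (sin 55°, cos 55°) = (0.8192, 0.5736).
Slope in that direction = a·(0.8192) + b·(0.5736) = 0.05653.
Apparent dip = arctan|0.05653| = 3.2° (true dip is 9.8°, so apparent ≤ true as expected).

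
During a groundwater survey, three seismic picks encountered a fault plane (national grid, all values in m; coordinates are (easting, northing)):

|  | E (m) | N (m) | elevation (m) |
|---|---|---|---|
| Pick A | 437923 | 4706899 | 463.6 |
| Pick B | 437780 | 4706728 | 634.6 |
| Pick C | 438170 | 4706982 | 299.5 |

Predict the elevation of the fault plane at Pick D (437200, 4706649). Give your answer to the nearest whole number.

948 m

Two edge vectors: Pick A→Pick B = (-143, -171, 171), Pick A→Pick C = (247, 83, -164.1).
Normal n = (Pick A→Pick B) × (Pick A→Pick C) = (13868.1, 18770.7, 30368).
So ∂z/∂E = −n_x/n_z = −0.45666820 and ∂z/∂N = −n_y/n_z = −0.61810788.
Intercept c from Pick A: 463.6 + 199985.51 + 2909371.35 = 3109820.46.
At (437200, 4706649): z = −199655.3 − 2909216.8 + 3109820.46 = 948.3 m.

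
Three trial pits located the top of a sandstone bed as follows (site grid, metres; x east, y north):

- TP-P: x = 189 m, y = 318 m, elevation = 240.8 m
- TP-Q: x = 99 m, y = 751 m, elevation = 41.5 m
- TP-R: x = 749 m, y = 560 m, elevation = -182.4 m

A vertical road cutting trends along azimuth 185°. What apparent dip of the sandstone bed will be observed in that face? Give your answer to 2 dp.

31.33°

Two edge vectors: TP-P→TP-Q = (-90, 433, -199.3), TP-P→TP-R = (560, 242, -423.2).
Normal n = (TP-P→TP-Q) × (TP-P→TP-R) = (-135015, -149696, -264260).
So ∂z/∂x = −n_x/n_z = −0.51092 and ∂z/∂y = −n_y/n_z = −0.56647.
Unit vector along 185° is (sin 185°, cos 185°) = (-0.0872, -0.9962).
Slope in that direction = a·(-0.0872) + b·(-0.9962) = 0.60885.
Apparent dip = arctan|0.60885| = 31.33° (true dip is 37.3°, so apparent ≤ true as expected).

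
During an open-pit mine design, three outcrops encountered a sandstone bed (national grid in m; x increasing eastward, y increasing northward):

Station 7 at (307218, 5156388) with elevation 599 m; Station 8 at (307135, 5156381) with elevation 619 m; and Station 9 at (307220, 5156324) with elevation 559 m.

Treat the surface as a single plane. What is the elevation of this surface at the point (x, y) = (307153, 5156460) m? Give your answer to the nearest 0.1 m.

Let the plane be z = a·x + b·y + c.
Station 8−Station 7: −83a − 7b = 20;  Station 9−Station 7: 2a − 64b = −40.
Solving gives a = −0.292902741, b = 0.615846789.
Then c = 599 − a·307218 − b·5156388 = −3084961.00.
At (307153, 5156460): z = −89966.0 + 3175589.3 − 3084961.00 = 662.4 m.

662.4 m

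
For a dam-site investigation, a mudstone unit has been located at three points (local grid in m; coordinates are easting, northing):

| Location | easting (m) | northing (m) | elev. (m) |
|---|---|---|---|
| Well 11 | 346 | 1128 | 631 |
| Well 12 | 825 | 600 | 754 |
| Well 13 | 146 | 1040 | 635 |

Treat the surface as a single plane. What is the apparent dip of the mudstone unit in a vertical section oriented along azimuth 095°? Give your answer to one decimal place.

4.3°

Let the plane be z = a·easting + b·northing + c.
Well 12−Well 11: 479a − 528b = 123;  Well 13−Well 11: −200a − 88b = 4.
Solving gives a = 0.05896, b = −0.17946.
Unit vector along 095° is (sin 95°, cos 95°) = (0.9962, -0.0872).
Slope in that direction = a·(0.9962) + b·(-0.0872) = 0.07438.
Apparent dip = arctan|0.07438| = 4.3° (true dip is 10.7°, so apparent ≤ true as expected).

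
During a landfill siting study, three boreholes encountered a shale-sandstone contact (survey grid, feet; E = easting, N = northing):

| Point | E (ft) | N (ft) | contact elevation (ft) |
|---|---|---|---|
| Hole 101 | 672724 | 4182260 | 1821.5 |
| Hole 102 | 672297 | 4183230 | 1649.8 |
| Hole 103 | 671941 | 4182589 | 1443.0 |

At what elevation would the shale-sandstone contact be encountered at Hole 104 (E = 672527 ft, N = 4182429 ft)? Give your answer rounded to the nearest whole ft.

1730 ft

Let the plane be z = a·E + b·N + c.
Hole 102−Hole 101: −427a + 970b = −171.7;  Hole 103−Hole 101: −783a + 329b = −378.5.
Solving gives a = 0.50184515, b = 0.04390503.
Then c = 1821.5 − a·672724 − b·4182260 = −519404.04.
At (672527, 4182429): z = 337504.4 + 183629.7 − 519404.04 = 1730.1 ft.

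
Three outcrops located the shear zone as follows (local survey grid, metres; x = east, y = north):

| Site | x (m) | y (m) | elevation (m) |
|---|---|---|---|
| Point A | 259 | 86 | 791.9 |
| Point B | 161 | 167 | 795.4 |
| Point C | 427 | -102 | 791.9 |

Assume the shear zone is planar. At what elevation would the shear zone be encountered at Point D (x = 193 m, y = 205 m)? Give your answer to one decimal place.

786.4 m

Let the plane be z = a·x + b·y + c.
Point B−Point A: −98a + 81b = 3.5;  Point C−Point A: 168a − 188b = 0.
Solving gives a = −0.13663, b = −0.12209.
Then c = 791.9 − a·259 − b·86 = 837.79.
At (193, 205): z = −26.4 − 25.0 + 837.79 = 786.4 m.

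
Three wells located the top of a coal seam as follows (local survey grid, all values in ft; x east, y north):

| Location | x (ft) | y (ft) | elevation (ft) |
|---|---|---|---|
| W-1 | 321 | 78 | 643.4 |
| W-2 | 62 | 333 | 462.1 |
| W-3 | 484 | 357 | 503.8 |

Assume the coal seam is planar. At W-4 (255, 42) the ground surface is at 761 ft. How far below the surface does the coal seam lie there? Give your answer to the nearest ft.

106 ft

Let the plane be z = a·x + b·y + c.
W-2−W-1: −259a + 255b = −181.3;  W-3−W-1: 163a + 279b = −139.6.
Solving gives a = 0.13165, b = −0.57727.
Then c = 643.4 − a·321 − b·78 = 646.17.
At (255, 42): z_contact = 33.6 − 24.2 + 646.17 = 655.5 ft.
Depth below ground = 761 − 655.5 = 106 ft.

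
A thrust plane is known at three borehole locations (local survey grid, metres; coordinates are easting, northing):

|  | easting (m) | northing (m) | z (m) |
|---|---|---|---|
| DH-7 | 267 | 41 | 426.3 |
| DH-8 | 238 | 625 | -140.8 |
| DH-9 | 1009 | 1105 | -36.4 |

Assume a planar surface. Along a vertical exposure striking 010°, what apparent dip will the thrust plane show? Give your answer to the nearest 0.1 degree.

Let the plane be z = a·easting + b·northing + c.
DH-8−DH-7: −29a + 584b = −567.1;  DH-9−DH-7: 742a + 1064b = −462.7.
Solving gives a = 0.71777, b = −0.93542.
Unit vector along 010° is (sin 10°, cos 10°) = (0.1736, 0.9848).
Slope in that direction = a·(0.1736) + b·(0.9848) = −0.79657.
Apparent dip = arctan|0.79657| = 38.5° (true dip is 49.7°, so apparent ≤ true as expected).

38.5°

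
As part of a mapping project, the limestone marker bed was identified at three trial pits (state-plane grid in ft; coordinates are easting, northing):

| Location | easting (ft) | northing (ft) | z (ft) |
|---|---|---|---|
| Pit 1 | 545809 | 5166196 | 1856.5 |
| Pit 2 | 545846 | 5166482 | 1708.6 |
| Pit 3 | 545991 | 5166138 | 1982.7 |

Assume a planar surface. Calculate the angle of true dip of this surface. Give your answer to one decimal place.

37.7°

Two edge vectors: Pit 1→Pit 2 = (37, 286, -147.9), Pit 1→Pit 3 = (182, -58, 126.2).
Normal n = (Pit 1→Pit 2) × (Pit 1→Pit 3) = (27515, -31587.2, -54198).
So ∂z/∂easting = −n_x/n_z = 0.50768 and ∂z/∂northing = −n_y/n_z = −0.58281.
Gradient magnitude |∇z| = √(a² + b²) = √(0.25773 + 0.33967) = 0.77292.
True dip = arctan(0.77292) = 37.7°, dipping toward NW (azimuth ≈ 319°).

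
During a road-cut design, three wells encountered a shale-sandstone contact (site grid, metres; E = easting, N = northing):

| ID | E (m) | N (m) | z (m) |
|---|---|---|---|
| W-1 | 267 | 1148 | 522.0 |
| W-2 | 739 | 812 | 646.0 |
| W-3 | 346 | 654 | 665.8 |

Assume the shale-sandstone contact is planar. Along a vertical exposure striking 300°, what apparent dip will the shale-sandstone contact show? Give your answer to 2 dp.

Two edge vectors: W-1→W-2 = (472, -336, 124), W-1→W-3 = (79, -494, 143.8).
Normal n = (W-1→W-2) × (W-1→W-3) = (12939.2, -58077.6, -206624).
So ∂z/∂E = −n_x/n_z = 0.06262 and ∂z/∂N = −n_y/n_z = −0.28108.
Unit vector along 300° is (sin 300°, cos 300°) = (-0.8660, 0.5000).
Slope in that direction = a·(-0.8660) + b·(0.5000) = −0.19477.
Apparent dip = arctan|0.19477| = 11.02° (true dip is 16.1°, so apparent ≤ true as expected).

11.02°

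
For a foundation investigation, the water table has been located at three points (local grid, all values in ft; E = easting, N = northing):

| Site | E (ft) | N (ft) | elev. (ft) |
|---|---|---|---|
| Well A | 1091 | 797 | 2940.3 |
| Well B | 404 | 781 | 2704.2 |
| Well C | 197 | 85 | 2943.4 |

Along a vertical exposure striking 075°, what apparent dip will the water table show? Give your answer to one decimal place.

12.7°

Let the plane be z = a·E + b·N + c.
Well B−Well A: −687a − 16b = −236.1;  Well C−Well A: −894a − 712b = 3.1.
Solving gives a = 0.35413, b = −0.44900.
Unit vector along 075° is (sin 75°, cos 75°) = (0.9659, 0.2588).
Slope in that direction = a·(0.9659) + b·(0.2588) = 0.22585.
Apparent dip = arctan|0.22585| = 12.7° (true dip is 29.8°, so apparent ≤ true as expected).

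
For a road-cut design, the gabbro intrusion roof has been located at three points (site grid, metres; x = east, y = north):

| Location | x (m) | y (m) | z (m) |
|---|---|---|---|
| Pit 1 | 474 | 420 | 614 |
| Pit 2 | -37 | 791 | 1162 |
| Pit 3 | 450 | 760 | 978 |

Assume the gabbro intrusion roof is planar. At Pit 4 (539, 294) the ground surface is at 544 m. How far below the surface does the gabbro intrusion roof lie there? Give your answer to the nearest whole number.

82 m

Two edge vectors: Pit 1→Pit 2 = (-511, 371, 548), Pit 1→Pit 3 = (-24, 340, 364).
Normal n = (Pit 1→Pit 2) × (Pit 1→Pit 3) = (-51276, 172852, -164836).
So ∂z/∂x = −n_x/n_z = −0.31107 and ∂z/∂y = −n_y/n_z = 1.04863.
Intercept c from Pit 1: 614 + 147.45 − 440.42 = 321.02.
At (539, 294): z_contact = −167.7 + 308.3 + 321.02 = 461.7 m.
Depth below ground = 544 − 461.7 = 82 m.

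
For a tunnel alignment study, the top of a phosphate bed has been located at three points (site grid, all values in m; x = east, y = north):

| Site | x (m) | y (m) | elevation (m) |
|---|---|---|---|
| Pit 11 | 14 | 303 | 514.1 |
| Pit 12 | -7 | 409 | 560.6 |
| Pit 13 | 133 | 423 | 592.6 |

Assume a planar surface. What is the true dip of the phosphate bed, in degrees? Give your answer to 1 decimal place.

Two edge vectors: Pit 11→Pit 12 = (-21, 106, 46.5), Pit 11→Pit 13 = (119, 120, 78.5).
Normal n = (Pit 11→Pit 12) × (Pit 11→Pit 13) = (2741, 7182, -15134).
So ∂z/∂x = −n_x/n_z = 0.18112 and ∂z/∂y = −n_y/n_z = 0.47456.
Gradient magnitude |∇z| = √(a² + b²) = √(0.03280 + 0.22521) = 0.50795.
True dip = arctan(0.50795) = 26.9°, dipping toward SSW (azimuth ≈ 201°).

26.9°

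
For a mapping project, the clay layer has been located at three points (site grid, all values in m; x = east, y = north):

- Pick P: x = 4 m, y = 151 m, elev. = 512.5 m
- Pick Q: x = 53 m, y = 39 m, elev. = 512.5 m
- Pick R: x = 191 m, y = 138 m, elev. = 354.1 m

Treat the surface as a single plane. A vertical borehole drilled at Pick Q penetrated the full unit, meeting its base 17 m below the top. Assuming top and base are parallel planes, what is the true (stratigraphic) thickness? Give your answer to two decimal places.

12.30 m

Two edge vectors: Pick P→Pick Q = (49, -112, 0), Pick P→Pick R = (187, -13, -158.4).
Normal n = (Pick P→Pick Q) × (Pick P→Pick R) = (17740.8, 7761.6, 20307).
So ∂z/∂x = −n_x/n_z = −0.87363 and ∂z/∂y = −n_y/n_z = −0.38221.
|∇z| = √(a²+b²) = 0.95358, so dip δ = arctan(0.95358) = 43.64°.
True thickness = vertical thickness × cos δ = 17 × cos 43.64° = 12.30 m.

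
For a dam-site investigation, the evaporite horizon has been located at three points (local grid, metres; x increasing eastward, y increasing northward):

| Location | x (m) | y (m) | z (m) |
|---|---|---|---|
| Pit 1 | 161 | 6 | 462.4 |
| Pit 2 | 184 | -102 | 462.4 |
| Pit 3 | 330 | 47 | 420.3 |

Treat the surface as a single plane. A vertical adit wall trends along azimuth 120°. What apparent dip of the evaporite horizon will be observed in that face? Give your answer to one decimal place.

10.2°

Two edge vectors: Pit 1→Pit 2 = (23, -108, 0), Pit 1→Pit 3 = (169, 41, -42.1).
Normal n = (Pit 1→Pit 2) × (Pit 1→Pit 3) = (4546.8, 968.3, 19195).
So ∂z/∂x = −n_x/n_z = −0.23687 and ∂z/∂y = −n_y/n_z = −0.05045.
Unit vector along 120° is (sin 120°, cos 120°) = (0.8660, -0.5000).
Slope in that direction = a·(0.8660) + b·(-0.5000) = −0.17992.
Apparent dip = arctan|0.17992| = 10.2° (true dip is 13.6°, so apparent ≤ true as expected).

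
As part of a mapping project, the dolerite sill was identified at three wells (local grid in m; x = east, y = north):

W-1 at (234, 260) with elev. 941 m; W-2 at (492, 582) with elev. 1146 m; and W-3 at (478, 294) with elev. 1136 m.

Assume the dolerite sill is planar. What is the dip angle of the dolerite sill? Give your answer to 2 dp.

Let the plane be z = a·x + b·y + c.
W-2−W-1: 258a + 322b = 205;  W-3−W-1: 244a + 34b = 195.
Solving gives a = 0.79976, b = −0.00415.
Gradient magnitude |∇z| = √(a² + b²) = √(0.63961 + 0.00002) = 0.79977.
True dip = arctan(0.79977) = 38.65°, dipping toward W (azimuth ≈ 270°).

38.65°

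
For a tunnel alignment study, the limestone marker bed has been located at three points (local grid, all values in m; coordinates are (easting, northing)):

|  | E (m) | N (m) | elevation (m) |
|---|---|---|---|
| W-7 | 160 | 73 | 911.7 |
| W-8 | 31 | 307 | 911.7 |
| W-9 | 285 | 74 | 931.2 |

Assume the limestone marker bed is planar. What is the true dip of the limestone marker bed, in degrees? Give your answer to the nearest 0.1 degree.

10.1°

Let the plane be z = a·E + b·N + c.
W-8−W-7: −129a + 234b = 0;  W-9−W-7: 125a + 1b = 19.5.
Solving gives a = 0.15532, b = 0.08562.
Gradient magnitude |∇z| = √(a² + b²) = √(0.02412 + 0.00733) = 0.17735.
True dip = arctan(0.17735) = 10.1°, dipping toward WSW (azimuth ≈ 241°).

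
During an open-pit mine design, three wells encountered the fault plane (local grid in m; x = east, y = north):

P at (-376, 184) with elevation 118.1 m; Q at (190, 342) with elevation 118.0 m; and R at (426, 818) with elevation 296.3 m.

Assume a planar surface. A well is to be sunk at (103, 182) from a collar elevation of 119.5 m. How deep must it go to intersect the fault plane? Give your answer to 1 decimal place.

60.5 m

Let the plane be z = a·x + b·y + c.
Q−P: 566a + 158b = −0.1;  R−P: 802a + 634b = 178.2.
Solving gives a = −0.12157, b = 0.43485.
Then c = 118.1 − a·-376 − b·184 = −7.62.
At (103, 182): z_contact = −12.52 + 79.14 − 7.62 = 59.00 m.
Depth below ground = 119.5 − 59.00 = 60.5 m.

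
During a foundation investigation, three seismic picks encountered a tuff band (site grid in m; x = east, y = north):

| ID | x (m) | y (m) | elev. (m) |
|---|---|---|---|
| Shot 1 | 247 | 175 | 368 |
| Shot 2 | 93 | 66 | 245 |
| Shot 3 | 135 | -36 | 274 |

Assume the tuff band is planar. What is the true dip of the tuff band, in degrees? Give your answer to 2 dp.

Two edge vectors: Shot 1→Shot 2 = (-154, -109, -123), Shot 1→Shot 3 = (-112, -211, -94).
Normal n = (Shot 1→Shot 2) × (Shot 1→Shot 3) = (-15707, -700, 20286).
So ∂z/∂x = −n_x/n_z = 0.77428 and ∂z/∂y = −n_y/n_z = 0.03451.
Gradient magnitude |∇z| = √(a² + b²) = √(0.59951 + 0.00119) = 0.77505.
True dip = arctan(0.77505) = 37.78°, dipping toward W (azimuth ≈ 267°).

37.78°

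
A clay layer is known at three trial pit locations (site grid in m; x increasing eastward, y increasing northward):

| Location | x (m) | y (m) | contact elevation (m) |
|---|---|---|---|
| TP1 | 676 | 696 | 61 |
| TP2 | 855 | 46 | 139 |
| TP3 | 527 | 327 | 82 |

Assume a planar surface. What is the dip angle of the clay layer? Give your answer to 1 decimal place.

7.5°

Let the plane be z = a·x + b·y + c.
TP2−TP1: 179a − 650b = 78;  TP3−TP1: −149a − 369b = 21.
Solving gives a = 0.09289, b = −0.09442.
Gradient magnitude |∇z| = √(a² + b²) = √(0.00863 + 0.00892) = 0.13245.
True dip = arctan(0.13245) = 7.5°, dipping toward NW (azimuth ≈ 315°).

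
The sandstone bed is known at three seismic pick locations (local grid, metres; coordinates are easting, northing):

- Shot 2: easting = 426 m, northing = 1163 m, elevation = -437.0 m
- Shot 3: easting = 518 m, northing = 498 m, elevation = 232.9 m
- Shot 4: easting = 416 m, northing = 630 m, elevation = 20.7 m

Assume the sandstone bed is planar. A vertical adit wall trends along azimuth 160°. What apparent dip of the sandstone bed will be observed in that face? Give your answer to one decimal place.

Let the plane be z = a·easting + b·northing + c.
Shot 3−Shot 2: 92a − 665b = 669.9;  Shot 4−Shot 2: −10a − 533b = 457.7.
Solving gives a = 0.94613, b = −0.87648.
Unit vector along 160° is (sin 160°, cos 160°) = (0.3420, -0.9397).
Slope in that direction = a·(0.3420) + b·(-0.9397) = 1.14721.
Apparent dip = arctan|1.14721| = 48.9° (true dip is 52.2°, so apparent ≤ true as expected).

48.9°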